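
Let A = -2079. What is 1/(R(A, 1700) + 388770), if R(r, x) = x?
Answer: 1/390470 ≈ 2.5610e-6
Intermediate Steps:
1/(R(A, 1700) + 388770) = 1/(1700 + 388770) = 1/390470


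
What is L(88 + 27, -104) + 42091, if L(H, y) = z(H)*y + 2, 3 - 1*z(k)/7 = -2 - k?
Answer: -45267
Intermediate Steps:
z(k) = 35 + 7*k (z(k) = 21 - 7*(-2 - k) = 21 + (14 + 7*k) = 35 + 7*k)
L(H, y) = 2 + y*(35 + 7*H) (L(H, y) = (35 + 7*H)*y + 2 = y*(35 + 7*H) + 2 = 2 + y*(35 + 7*H))
L(88 + 27, -104) + 42091 = (2 + 7*(-104)*(5 + (88 + 27))) + 42091 = (2 + 7*(-104)*(5 + 115)) + 42091 = (2 + 7*(-104)*120) + 42091 = (2 - 87360) + 42091 = -87358 + 42091 = -45267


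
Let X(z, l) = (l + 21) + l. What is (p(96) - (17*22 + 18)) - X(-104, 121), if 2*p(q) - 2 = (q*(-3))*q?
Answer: -14478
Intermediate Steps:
p(q) = 1 - 3*q²/2 (p(q) = 1 + ((q*(-3))*q)/2 = 1 + ((-3*q)*q)/2 = 1 + (-3*q²)/2 = 1 - 3*q²/2)
X(z, l) = 21 + 2*l (X(z, l) = (21 + l) + l = 21 + 2*l)
(p(96) - (17*22 + 18)) - X(-104, 121) = ((1 - 3/2*96²) - (17*22 + 18)) - (21 + 2*121) = ((1 - 3/2*9216) - (374 + 18)) - (21 + 242) = ((1 - 13824) - 1*392) - 1*263 = (-13823 - 392) - 263 = -14215 - 263 = -14478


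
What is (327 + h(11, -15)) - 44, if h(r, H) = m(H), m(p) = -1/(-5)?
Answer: 1416/5 ≈ 283.20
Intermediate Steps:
m(p) = ⅕ (m(p) = -1*(-⅕) = ⅕)
h(r, H) = ⅕
(327 + h(11, -15)) - 44 = (327 + ⅕) - 44 = 1636/5 - 44 = 1416/5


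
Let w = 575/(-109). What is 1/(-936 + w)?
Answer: -109/102599 ≈ -0.0010624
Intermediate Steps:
w = -575/109 (w = 575*(-1/109) = -575/109 ≈ -5.2752)
1/(-936 + w) = 1/(-936 - 575/109) = 1/(-102599/109) = -109/102599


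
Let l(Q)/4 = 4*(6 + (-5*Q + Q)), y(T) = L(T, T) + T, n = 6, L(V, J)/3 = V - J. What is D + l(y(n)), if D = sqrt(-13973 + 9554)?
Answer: -288 + 3*I*sqrt(491) ≈ -288.0 + 66.476*I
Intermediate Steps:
L(V, J) = -3*J + 3*V (L(V, J) = 3*(V - J) = -3*J + 3*V)
D = 3*I*sqrt(491) (D = sqrt(-4419) = 3*I*sqrt(491) ≈ 66.476*I)
y(T) = T (y(T) = (-3*T + 3*T) + T = 0 + T = T)
l(Q) = 96 - 64*Q (l(Q) = 4*(4*(6 + (-5*Q + Q))) = 4*(4*(6 - 4*Q)) = 4*(24 - 16*Q) = 96 - 64*Q)
D + l(y(n)) = 3*I*sqrt(491) + (96 - 64*6) = 3*I*sqrt(491) + (96 - 384) = 3*I*sqrt(491) - 288 = -288 + 3*I*sqrt(491)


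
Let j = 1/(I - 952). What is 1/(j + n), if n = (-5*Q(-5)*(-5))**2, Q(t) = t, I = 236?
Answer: 716/11187499 ≈ 6.4000e-5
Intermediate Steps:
n = 15625 (n = (-5*(-5)*(-5))**2 = (25*(-5))**2 = (-125)**2 = 15625)
j = -1/716 (j = 1/(236 - 952) = 1/(-716) = -1/716 ≈ -0.0013966)
1/(j + n) = 1/(-1/716 + 15625) = 1/(11187499/716) = 716/11187499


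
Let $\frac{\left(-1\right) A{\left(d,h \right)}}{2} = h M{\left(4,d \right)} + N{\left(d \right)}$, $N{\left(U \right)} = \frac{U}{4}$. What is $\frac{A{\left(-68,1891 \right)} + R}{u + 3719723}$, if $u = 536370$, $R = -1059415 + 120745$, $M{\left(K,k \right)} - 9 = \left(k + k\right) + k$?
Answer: $- \frac{201146}{4256093} \approx -0.047261$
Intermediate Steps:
$N{\left(U \right)} = \frac{U}{4}$ ($N{\left(U \right)} = U \frac{1}{4} = \frac{U}{4}$)
$M{\left(K,k \right)} = 9 + 3 k$ ($M{\left(K,k \right)} = 9 + \left(\left(k + k\right) + k\right) = 9 + \left(2 k + k\right) = 9 + 3 k$)
$R = -938670$
$A{\left(d,h \right)} = - \frac{d}{2} - 2 h \left(9 + 3 d\right)$ ($A{\left(d,h \right)} = - 2 \left(h \left(9 + 3 d\right) + \frac{d}{4}\right) = - 2 \left(\frac{d}{4} + h \left(9 + 3 d\right)\right) = - \frac{d}{2} - 2 h \left(9 + 3 d\right)$)
$\frac{A{\left(-68,1891 \right)} + R}{u + 3719723} = \frac{\left(\left(- \frac{1}{2}\right) \left(-68\right) - 11346 \left(3 - 68\right)\right) - 938670}{536370 + 3719723} = \frac{\left(34 - 11346 \left(-65\right)\right) - 938670}{4256093} = \left(\left(34 + 737490\right) - 938670\right) \frac{1}{4256093} = \left(737524 - 938670\right) \frac{1}{4256093} = \left(-201146\right) \frac{1}{4256093} = - \frac{201146}{4256093}$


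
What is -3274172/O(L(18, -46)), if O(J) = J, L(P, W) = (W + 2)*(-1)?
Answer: -74413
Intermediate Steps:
L(P, W) = -2 - W (L(P, W) = (2 + W)*(-1) = -2 - W)
-3274172/O(L(18, -46)) = -3274172/(-2 - 1*(-46)) = -3274172/(-2 + 46) = -3274172/44 = -3274172*1/44 = -74413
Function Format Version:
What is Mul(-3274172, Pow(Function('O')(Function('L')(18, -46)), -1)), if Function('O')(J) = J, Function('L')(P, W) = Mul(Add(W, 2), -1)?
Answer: -74413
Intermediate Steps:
Function('L')(P, W) = Add(-2, Mul(-1, W)) (Function('L')(P, W) = Mul(Add(2, W), -1) = Add(-2, Mul(-1, W)))
Mul(-3274172, Pow(Function('O')(Function('L')(18, -46)), -1)) = Mul(-3274172, Pow(Add(-2, Mul(-1, -46)), -1)) = Mul(-3274172, Pow(Add(-2, 46), -1)) = Mul(-3274172, Pow(44, -1)) = Mul(-3274172, Rational(1, 44)) = -74413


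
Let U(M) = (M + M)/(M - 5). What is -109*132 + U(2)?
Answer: -43168/3 ≈ -14389.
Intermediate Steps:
U(M) = 2*M/(-5 + M) (U(M) = (2*M)/(-5 + M) = 2*M/(-5 + M))
-109*132 + U(2) = -109*132 + 2*2/(-5 + 2) = -14388 + 2*2/(-3) = -14388 + 2*2*(-⅓) = -14388 - 4/3 = -43168/3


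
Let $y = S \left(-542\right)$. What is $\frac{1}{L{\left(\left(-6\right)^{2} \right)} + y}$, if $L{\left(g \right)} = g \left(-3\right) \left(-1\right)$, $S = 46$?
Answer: $- \frac{1}{24824} \approx -4.0284 \cdot 10^{-5}$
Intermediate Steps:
$L{\left(g \right)} = 3 g$ ($L{\left(g \right)} = - 3 g \left(-1\right) = 3 g$)
$y = -24932$ ($y = 46 \left(-542\right) = -24932$)
$\frac{1}{L{\left(\left(-6\right)^{2} \right)} + y} = \frac{1}{3 \left(-6\right)^{2} - 24932} = \frac{1}{3 \cdot 36 - 24932} = \frac{1}{108 - 24932} = \frac{1}{-24824} = - \frac{1}{24824}$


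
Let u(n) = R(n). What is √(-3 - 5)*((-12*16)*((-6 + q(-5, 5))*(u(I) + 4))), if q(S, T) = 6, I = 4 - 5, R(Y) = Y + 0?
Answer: 0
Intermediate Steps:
R(Y) = Y
I = -1
u(n) = n
√(-3 - 5)*((-12*16)*((-6 + q(-5, 5))*(u(I) + 4))) = √(-3 - 5)*((-12*16)*((-6 + 6)*(-1 + 4))) = √(-8)*(-0*3) = (2*I*√2)*(-192*0) = (2*I*√2)*0 = 0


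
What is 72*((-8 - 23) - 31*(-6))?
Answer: 11160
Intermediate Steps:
72*((-8 - 23) - 31*(-6)) = 72*(-31 + 186) = 72*155 = 11160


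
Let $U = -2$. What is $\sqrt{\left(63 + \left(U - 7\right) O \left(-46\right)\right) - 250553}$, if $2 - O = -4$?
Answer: $i \sqrt{248006} \approx 498.0 i$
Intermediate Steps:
$O = 6$ ($O = 2 - -4 = 2 + 4 = 6$)
$\sqrt{\left(63 + \left(U - 7\right) O \left(-46\right)\right) - 250553} = \sqrt{\left(63 + \left(-2 - 7\right) 6 \left(-46\right)\right) - 250553} = \sqrt{\left(63 + \left(-9\right) 6 \left(-46\right)\right) - 250553} = \sqrt{\left(63 - -2484\right) - 250553} = \sqrt{\left(63 + 2484\right) - 250553} = \sqrt{2547 - 250553} = \sqrt{-248006} = i \sqrt{248006}$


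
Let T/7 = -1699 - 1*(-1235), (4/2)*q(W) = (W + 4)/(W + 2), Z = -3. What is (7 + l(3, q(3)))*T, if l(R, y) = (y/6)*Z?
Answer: -107996/5 ≈ -21599.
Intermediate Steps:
q(W) = (4 + W)/(2*(2 + W)) (q(W) = ((W + 4)/(W + 2))/2 = ((4 + W)/(2 + W))/2 = (4 + W)/(2*(2 + W)))
T = -3248 (T = 7*(-1699 - 1*(-1235)) = 7*(-1699 + 1235) = 7*(-464) = -3248)
l(R, y) = -y/2 (l(R, y) = (y/6)*(-3) = -y/2)
(7 + l(3, q(3)))*T = (7 - (4 + 3)/(4*(2 + 3)))*(-3248) = (7 - 7/(4*5))*(-3248) = (7 - ½*7/10)*(-3248) = (7 - 7/20)*(-3248) = (133/20)*(-3248) = -107996/5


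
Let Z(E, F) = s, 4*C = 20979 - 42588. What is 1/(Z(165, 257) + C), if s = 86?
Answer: -4/21265 ≈ -0.00018810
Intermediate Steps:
C = -21609/4 (C = (20979 - 42588)/4 = (1/4)*(-21609) = -21609/4 ≈ -5402.3)
Z(E, F) = 86
1/(Z(165, 257) + C) = 1/(86 - 21609/4) = 1/(-21265/4) = -4/21265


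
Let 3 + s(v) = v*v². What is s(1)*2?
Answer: -4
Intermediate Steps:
s(v) = -3 + v³ (s(v) = -3 + v*v² = -3 + v³)
s(1)*2 = (-3 + 1³)*2 = (-3 + 1)*2 = -2*2 = -4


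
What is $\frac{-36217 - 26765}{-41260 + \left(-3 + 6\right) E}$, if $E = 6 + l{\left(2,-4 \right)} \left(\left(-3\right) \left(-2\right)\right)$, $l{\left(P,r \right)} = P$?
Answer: $\frac{31491}{20603} \approx 1.5285$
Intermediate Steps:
$E = 18$ ($E = 6 + 2 \left(\left(-3\right) \left(-2\right)\right) = 6 + 2 \cdot 6 = 6 + 12 = 18$)
$\frac{-36217 - 26765}{-41260 + \left(-3 + 6\right) E} = \frac{-36217 - 26765}{-41260 + \left(-3 + 6\right) 18} = \frac{-36217 - 26765}{-41260 + 3 \cdot 18} = - \frac{62982}{-41260 + 54} = - \frac{62982}{-41206} = \left(-62982\right) \left(- \frac{1}{41206}\right) = \frac{31491}{20603}$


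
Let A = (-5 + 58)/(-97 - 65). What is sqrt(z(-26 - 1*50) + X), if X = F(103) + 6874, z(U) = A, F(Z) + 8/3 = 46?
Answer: sqrt(2241110)/18 ≈ 83.169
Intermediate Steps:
F(Z) = 130/3 (F(Z) = -8/3 + 46 = 130/3)
A = -53/162 (A = 53/(-162) = 53*(-1/162) = -53/162 ≈ -0.32716)
z(U) = -53/162
X = 20752/3 (X = 130/3 + 6874 = 20752/3 ≈ 6917.3)
sqrt(z(-26 - 1*50) + X) = sqrt(-53/162 + 20752/3) = sqrt(1120555/162) = sqrt(2241110)/18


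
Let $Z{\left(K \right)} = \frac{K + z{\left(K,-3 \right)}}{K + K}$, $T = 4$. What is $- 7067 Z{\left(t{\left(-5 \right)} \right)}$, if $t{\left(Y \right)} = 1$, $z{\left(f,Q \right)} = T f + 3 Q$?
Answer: $14134$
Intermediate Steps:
$z{\left(f,Q \right)} = 3 Q + 4 f$ ($z{\left(f,Q \right)} = 4 f + 3 Q = 3 Q + 4 f$)
$Z{\left(K \right)} = \frac{-9 + 5 K}{2 K}$ ($Z{\left(K \right)} = \frac{K + \left(3 \left(-3\right) + 4 K\right)}{K + K} = \frac{K + \left(-9 + 4 K\right)}{2 K} = \left(-9 + 5 K\right) \frac{1}{2 K} = \frac{-9 + 5 K}{2 K}$)
$- 7067 Z{\left(t{\left(-5 \right)} \right)} = - 7067 \frac{-9 + 5 \cdot 1}{2 \cdot 1} = - 7067 \cdot \frac{1}{2} \cdot 1 \left(-9 + 5\right) = - 7067 \cdot \frac{1}{2} \cdot 1 \left(-4\right) = \left(-7067\right) \left(-2\right) = 14134$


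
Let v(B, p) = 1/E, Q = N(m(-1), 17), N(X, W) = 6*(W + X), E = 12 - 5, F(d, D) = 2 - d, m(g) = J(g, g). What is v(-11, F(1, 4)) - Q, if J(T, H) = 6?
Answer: -965/7 ≈ -137.86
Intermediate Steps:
m(g) = 6
E = 7
N(X, W) = 6*W + 6*X
Q = 138 (Q = 6*17 + 6*6 = 102 + 36 = 138)
v(B, p) = ⅐ (v(B, p) = 1/7 = ⅐)
v(-11, F(1, 4)) - Q = ⅐ - 1*138 = ⅐ - 138 = -965/7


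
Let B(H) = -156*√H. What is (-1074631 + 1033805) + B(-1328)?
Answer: -40826 - 624*I*√83 ≈ -40826.0 - 5684.9*I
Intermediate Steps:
(-1074631 + 1033805) + B(-1328) = (-1074631 + 1033805) - 624*I*√83 = -40826 - 624*I*√83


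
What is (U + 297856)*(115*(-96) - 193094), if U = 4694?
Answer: -61760741700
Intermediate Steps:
(U + 297856)*(115*(-96) - 193094) = (4694 + 297856)*(115*(-96) - 193094) = 302550*(-11040 - 193094) = 302550*(-204134) = -61760741700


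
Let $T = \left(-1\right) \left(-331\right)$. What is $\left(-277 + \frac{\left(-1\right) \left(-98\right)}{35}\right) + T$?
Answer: $\frac{284}{5} \approx 56.8$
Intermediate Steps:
$T = 331$
$\left(-277 + \frac{\left(-1\right) \left(-98\right)}{35}\right) + T = \left(-277 + \frac{\left(-1\right) \left(-98\right)}{35}\right) + 331 = \left(-277 + 98 \cdot \frac{1}{35}\right) + 331 = \left(-277 + \frac{14}{5}\right) + 331 = - \frac{1371}{5} + 331 = \frac{284}{5}$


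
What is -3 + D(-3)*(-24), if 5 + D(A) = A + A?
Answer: 261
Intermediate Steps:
D(A) = -5 + 2*A (D(A) = -5 + (A + A) = -5 + 2*A)
-3 + D(-3)*(-24) = -3 + (-5 + 2*(-3))*(-24) = -3 + (-5 - 6)*(-24) = -3 - 11*(-24) = -3 + 264 = 261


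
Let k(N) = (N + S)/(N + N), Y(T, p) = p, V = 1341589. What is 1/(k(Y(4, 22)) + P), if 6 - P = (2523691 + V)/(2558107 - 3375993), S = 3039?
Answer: 17993492/1444771635 ≈ 0.012454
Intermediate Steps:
P = 4386298/408943 (P = 6 - (2523691 + 1341589)/(2558107 - 3375993) = 6 - 3865280/(-817886) = 6 - 3865280*(-1)/817886 = 6 - 1*(-1932640/408943) = 6 + 1932640/408943 = 4386298/408943 ≈ 10.726)
k(N) = (3039 + N)/(2*N) (k(N) = (N + 3039)/(N + N) = (3039 + N)/((2*N)) = (3039 + N)*(1/(2*N)) = (3039 + N)/(2*N))
1/(k(Y(4, 22)) + P) = 1/((½)*(3039 + 22)/22 + 4386298/408943) = 1/((½)*(1/22)*3061 + 4386298/408943) = 1/(3061/44 + 4386298/408943) = 1/(1444771635/17993492) = 17993492/1444771635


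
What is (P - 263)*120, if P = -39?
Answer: -36240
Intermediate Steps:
(P - 263)*120 = (-39 - 263)*120 = -302*120 = -36240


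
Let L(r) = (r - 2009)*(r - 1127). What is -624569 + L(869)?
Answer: -330449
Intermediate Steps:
L(r) = (-2009 + r)*(-1127 + r)
-624569 + L(869) = -624569 + (2264143 + 869² - 3136*869) = -624569 + (2264143 + 755161 - 2725184) = -624569 + 294120 = -330449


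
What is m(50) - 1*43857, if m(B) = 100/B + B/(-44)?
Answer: -964835/22 ≈ -43856.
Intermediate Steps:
m(B) = 100/B - B/44 (m(B) = 100/B + B*(-1/44) = 100/B - B/44)
m(50) - 1*43857 = (100/50 - 1/44*50) - 1*43857 = (100*(1/50) - 25/22) - 43857 = (2 - 25/22) - 43857 = 19/22 - 43857 = -964835/22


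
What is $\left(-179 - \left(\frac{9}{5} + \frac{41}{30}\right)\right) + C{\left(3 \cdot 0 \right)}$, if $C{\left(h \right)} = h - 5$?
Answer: $- \frac{1123}{6} \approx -187.17$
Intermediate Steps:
$C{\left(h \right)} = -5 + h$ ($C{\left(h \right)} = h - 5 = -5 + h$)
$\left(-179 - \left(\frac{9}{5} + \frac{41}{30}\right)\right) + C{\left(3 \cdot 0 \right)} = \left(-179 - \left(\frac{9}{5} + \frac{41}{30}\right)\right) + \left(-5 + 3 \cdot 0\right) = \left(-179 - \frac{19}{6}\right) + \left(-5 + 0\right) = \left(-179 - \frac{19}{6}\right) - 5 = - \frac{1093}{6} - 5 = - \frac{1123}{6}$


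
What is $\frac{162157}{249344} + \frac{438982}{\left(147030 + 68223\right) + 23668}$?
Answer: $\frac{148200240405}{59573517824} \approx 2.4877$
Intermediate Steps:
$\frac{162157}{249344} + \frac{438982}{\left(147030 + 68223\right) + 23668} = 162157 \cdot \frac{1}{249344} + \frac{438982}{215253 + 23668} = \frac{162157}{249344} + \frac{438982}{238921} = \frac{148200240405}{59573517824}$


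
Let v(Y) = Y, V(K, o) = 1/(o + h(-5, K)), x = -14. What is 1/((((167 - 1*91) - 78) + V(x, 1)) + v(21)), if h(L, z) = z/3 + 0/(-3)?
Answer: 11/206 ≈ 0.053398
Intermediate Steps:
h(L, z) = z/3 (h(L, z) = z*(⅓) + 0*(-⅓) = z/3 + 0 = z/3)
V(K, o) = 1/(o + K/3)
1/((((167 - 1*91) - 78) + V(x, 1)) + v(21)) = 1/((((167 - 1*91) - 78) + 3/(-14 + 3*1)) + 21) = 1/((((167 - 91) - 78) + 3/(-14 + 3)) + 21) = 1/(((76 - 78) + 3/(-11)) + 21) = 1/((-2 + 3*(-1/11)) + 21) = 1/((-2 - 3/11) + 21) = 1/(-25/11 + 21) = 1/(206/11) = 11/206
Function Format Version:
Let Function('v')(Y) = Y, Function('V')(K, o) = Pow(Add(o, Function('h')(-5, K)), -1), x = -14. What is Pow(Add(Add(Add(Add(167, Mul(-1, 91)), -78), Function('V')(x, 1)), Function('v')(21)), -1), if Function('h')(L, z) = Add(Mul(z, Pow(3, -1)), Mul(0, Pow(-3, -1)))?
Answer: Rational(11, 206) ≈ 0.053398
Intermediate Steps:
Function('h')(L, z) = Mul(Rational(1, 3), z) (Function('h')(L, z) = Add(Mul(z, Rational(1, 3)), Mul(0, Rational(-1, 3))) = Add(Mul(Rational(1, 3), z), 0) = Mul(Rational(1, 3), z))
Function('V')(K, o) = Pow(Add(o, Mul(Rational(1, 3), K)), -1)
Pow(Add(Add(Add(Add(167, Mul(-1, 91)), -78), Function('V')(x, 1)), Function('v')(21)), -1) = Pow(Add(Add(Add(Add(167, Mul(-1, 91)), -78), Mul(3, Pow(Add(-14, Mul(3, 1)), -1))), 21), -1) = Pow(Add(Add(Add(Add(167, -91), -78), Mul(3, Pow(Add(-14, 3), -1))), 21), -1) = Pow(Add(Add(Add(76, -78), Mul(3, Pow(-11, -1))), 21), -1) = Pow(Add(Add(-2, Mul(3, Rational(-1, 11))), 21), -1) = Pow(Add(Add(-2, Rational(-3, 11)), 21), -1) = Pow(Add(Rational(-25, 11), 21), -1) = Pow(Rational(206, 11), -1) = Rational(11, 206)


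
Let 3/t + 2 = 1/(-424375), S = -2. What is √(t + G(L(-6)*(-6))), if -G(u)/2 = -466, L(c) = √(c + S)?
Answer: √74479108022673/282917 ≈ 30.504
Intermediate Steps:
L(c) = √(-2 + c) (L(c) = √(c - 2) = √(-2 + c))
G(u) = 932 (G(u) = -2*(-466) = 932)
t = -424375/282917 (t = 3/(-2 + 1/(-424375)) = 3/(-2 - 1/424375) = 3/(-848751/424375) = 3*(-424375/848751) = -424375/282917 ≈ -1.5000)
√(t + G(L(-6)*(-6))) = √(-424375/282917 + 932) = √(263254269/282917) = √74479108022673/282917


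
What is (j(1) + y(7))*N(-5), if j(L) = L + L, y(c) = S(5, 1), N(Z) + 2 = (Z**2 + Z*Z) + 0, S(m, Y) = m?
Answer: 336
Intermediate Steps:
N(Z) = -2 + 2*Z**2 (N(Z) = -2 + ((Z**2 + Z*Z) + 0) = -2 + ((Z**2 + Z**2) + 0) = -2 + (2*Z**2 + 0) = -2 + 2*Z**2)
y(c) = 5
j(L) = 2*L
(j(1) + y(7))*N(-5) = (2*1 + 5)*(-2 + 2*(-5)**2) = (2 + 5)*(-2 + 2*25) = 7*(-2 + 50) = 7*48 = 336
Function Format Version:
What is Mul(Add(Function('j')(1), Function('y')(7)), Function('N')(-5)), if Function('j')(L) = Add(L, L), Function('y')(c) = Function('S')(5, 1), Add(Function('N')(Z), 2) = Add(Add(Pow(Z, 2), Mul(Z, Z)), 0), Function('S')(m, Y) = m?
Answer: 336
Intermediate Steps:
Function('N')(Z) = Add(-2, Mul(2, Pow(Z, 2))) (Function('N')(Z) = Add(-2, Add(Add(Pow(Z, 2), Mul(Z, Z)), 0)) = Add(-2, Add(Add(Pow(Z, 2), Pow(Z, 2)), 0)) = Add(-2, Add(Mul(2, Pow(Z, 2)), 0)) = Add(-2, Mul(2, Pow(Z, 2))))
Function('y')(c) = 5
Function('j')(L) = Mul(2, L)
Mul(Add(Function('j')(1), Function('y')(7)), Function('N')(-5)) = Mul(Add(Mul(2, 1), 5), Add(-2, Mul(2, Pow(-5, 2)))) = Mul(Add(2, 5), Add(-2, Mul(2, 25))) = Mul(7, Add(-2, 50)) = Mul(7, 48) = 336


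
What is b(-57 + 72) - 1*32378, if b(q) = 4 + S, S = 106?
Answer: -32268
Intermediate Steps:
b(q) = 110 (b(q) = 4 + 106 = 110)
b(-57 + 72) - 1*32378 = 110 - 1*32378 = 110 - 32378 = -32268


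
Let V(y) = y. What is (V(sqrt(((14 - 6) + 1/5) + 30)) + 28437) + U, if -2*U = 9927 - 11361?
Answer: 29154 + sqrt(955)/5 ≈ 29160.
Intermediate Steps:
U = 717 (U = -(9927 - 11361)/2 = -1/2*(-1434) = 717)
(V(sqrt(((14 - 6) + 1/5) + 30)) + 28437) + U = (sqrt(((14 - 6) + 1/5) + 30) + 28437) + 717 = (sqrt((8 + 1/5) + 30) + 28437) + 717 = (sqrt(41/5 + 30) + 28437) + 717 = (sqrt(191/5) + 28437) + 717 = (sqrt(955)/5 + 28437) + 717 = (28437 + sqrt(955)/5) + 717 = 29154 + sqrt(955)/5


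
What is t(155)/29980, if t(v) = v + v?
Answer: 31/2998 ≈ 0.010340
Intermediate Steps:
t(v) = 2*v
t(155)/29980 = (2*155)/29980 = 310*(1/29980) = 31/2998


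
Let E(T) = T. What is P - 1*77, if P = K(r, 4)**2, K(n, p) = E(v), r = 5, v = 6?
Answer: -41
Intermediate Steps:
K(n, p) = 6
P = 36 (P = 6**2 = 36)
P - 1*77 = 36 - 1*77 = 36 - 77 = -41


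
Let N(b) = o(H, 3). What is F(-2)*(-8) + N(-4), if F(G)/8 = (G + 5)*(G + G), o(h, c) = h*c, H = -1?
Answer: 765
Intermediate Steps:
o(h, c) = c*h
F(G) = 16*G*(5 + G) (F(G) = 8*((G + 5)*(G + G)) = 8*((5 + G)*(2*G)) = 8*(2*G*(5 + G)) = 16*G*(5 + G))
N(b) = -3 (N(b) = 3*(-1) = -3)
F(-2)*(-8) + N(-4) = (16*(-2)*(5 - 2))*(-8) - 3 = (16*(-2)*3)*(-8) - 3 = -96*(-8) - 3 = 768 - 3 = 765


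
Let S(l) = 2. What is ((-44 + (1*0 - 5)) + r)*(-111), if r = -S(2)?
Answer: 5661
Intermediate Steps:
r = -2 (r = -1*2 = -2)
((-44 + (1*0 - 5)) + r)*(-111) = ((-44 + (1*0 - 5)) - 2)*(-111) = ((-44 + (0 - 5)) - 2)*(-111) = ((-44 - 5) - 2)*(-111) = (-49 - 2)*(-111) = -51*(-111) = 5661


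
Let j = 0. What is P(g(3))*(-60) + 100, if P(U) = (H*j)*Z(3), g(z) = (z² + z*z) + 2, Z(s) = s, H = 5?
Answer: 100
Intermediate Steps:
g(z) = 2 + 2*z² (g(z) = (z² + z²) + 2 = 2*z² + 2 = 2 + 2*z²)
P(U) = 0 (P(U) = (5*0)*3 = 0*3 = 0)
P(g(3))*(-60) + 100 = 0*(-60) + 100 = 0 + 100 = 100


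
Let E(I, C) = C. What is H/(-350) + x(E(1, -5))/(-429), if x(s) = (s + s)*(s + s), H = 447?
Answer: -226763/150150 ≈ -1.5102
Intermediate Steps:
x(s) = 4*s² (x(s) = (2*s)*(2*s) = 4*s²)
H/(-350) + x(E(1, -5))/(-429) = 447/(-350) + (4*(-5)²)/(-429) = 447*(-1/350) + (4*25)*(-1/429) = -447/350 + 100*(-1/429) = -447/350 - 100/429 = -226763/150150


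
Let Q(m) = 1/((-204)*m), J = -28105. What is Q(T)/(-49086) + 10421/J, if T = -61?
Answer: -6365419691569/17167269901320 ≈ -0.37079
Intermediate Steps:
Q(m) = -1/(204*m)
Q(T)/(-49086) + 10421/J = -1/204/(-61)/(-49086) + 10421/(-28105) = -1/204*(-1/61)*(-1/49086) + 10421*(-1/28105) = (1/12444)*(-1/49086) - 10421/28105 = -1/610826184 - 10421/28105 = -6365419691569/17167269901320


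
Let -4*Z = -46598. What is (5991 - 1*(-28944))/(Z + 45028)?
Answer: 4658/7557 ≈ 0.61638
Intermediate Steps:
Z = 23299/2 (Z = -¼*(-46598) = 23299/2 ≈ 11650.)
(5991 - 1*(-28944))/(Z + 45028) = (5991 - 1*(-28944))/(23299/2 + 45028) = (5991 + 28944)/(113355/2) = 34935*(2/113355) = 4658/7557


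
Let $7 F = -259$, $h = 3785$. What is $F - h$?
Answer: $-3822$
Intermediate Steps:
$F = -37$ ($F = \frac{1}{7} \left(-259\right) = -37$)
$F - h = -37 - 3785 = -3822$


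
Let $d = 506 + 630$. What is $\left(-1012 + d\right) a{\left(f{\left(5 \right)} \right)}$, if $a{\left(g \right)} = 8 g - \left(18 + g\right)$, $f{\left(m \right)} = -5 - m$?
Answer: $-10912$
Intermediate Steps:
$a{\left(g \right)} = -18 + 7 g$
$d = 1136$
$\left(-1012 + d\right) a{\left(f{\left(5 \right)} \right)} = \left(-1012 + 1136\right) \left(-18 + 7 \left(-5 - 5\right)\right) = 124 \left(-18 + 7 \left(-5 - 5\right)\right) = 124 \left(-18 + 7 \left(-10\right)\right) = 124 \left(-18 - 70\right) = 124 \left(-88\right) = -10912$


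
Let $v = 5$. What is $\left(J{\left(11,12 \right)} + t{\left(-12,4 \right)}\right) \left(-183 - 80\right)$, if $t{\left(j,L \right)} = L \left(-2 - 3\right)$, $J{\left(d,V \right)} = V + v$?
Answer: $789$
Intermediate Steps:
$J{\left(d,V \right)} = 5 + V$ ($J{\left(d,V \right)} = V + 5 = 5 + V$)
$t{\left(j,L \right)} = - 5 L$ ($t{\left(j,L \right)} = L \left(-5\right) = - 5 L$)
$\left(J{\left(11,12 \right)} + t{\left(-12,4 \right)}\right) \left(-183 - 80\right) = \left(\left(5 + 12\right) - 20\right) \left(-183 - 80\right) = \left(17 - 20\right) \left(-263\right) = \left(-3\right) \left(-263\right) = 789$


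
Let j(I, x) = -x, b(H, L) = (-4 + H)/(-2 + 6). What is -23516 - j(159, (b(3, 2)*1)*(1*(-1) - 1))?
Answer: -47031/2 ≈ -23516.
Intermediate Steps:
b(H, L) = -1 + H/4 (b(H, L) = (-4 + H)/4 = (-4 + H)*(¼) = -1 + H/4)
-23516 - j(159, (b(3, 2)*1)*(1*(-1) - 1)) = -23516 - (-1)*((-1 + (¼)*3)*1)*(1*(-1) - 1) = -23516 - (-1)*((-1 + ¾)*1)*(-1 - 1) = -23516 - (-1)*-¼*1*(-2) = -23516 - (-1)*(-¼*(-2)) = -23516 - (-1)/2 = -23516 - 1*(-½) = -23516 + ½ = -47031/2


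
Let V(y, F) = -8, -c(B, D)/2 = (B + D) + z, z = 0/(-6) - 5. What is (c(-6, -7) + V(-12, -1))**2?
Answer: 784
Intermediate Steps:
z = -5 (z = 0*(-1/6) - 5 = 0 - 5 = -5)
c(B, D) = 10 - 2*B - 2*D (c(B, D) = -2*((B + D) - 5) = -2*(-5 + B + D) = 10 - 2*B - 2*D)
(c(-6, -7) + V(-12, -1))**2 = ((10 - 2*(-6) - 2*(-7)) - 8)**2 = ((10 + 12 + 14) - 8)**2 = (36 - 8)**2 = 28**2 = 784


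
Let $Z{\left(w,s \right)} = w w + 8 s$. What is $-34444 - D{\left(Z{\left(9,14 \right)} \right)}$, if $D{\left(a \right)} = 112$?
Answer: $-34556$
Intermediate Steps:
$Z{\left(w,s \right)} = w^{2} + 8 s$
$-34444 - D{\left(Z{\left(9,14 \right)} \right)} = -34444 - 112 = -34556$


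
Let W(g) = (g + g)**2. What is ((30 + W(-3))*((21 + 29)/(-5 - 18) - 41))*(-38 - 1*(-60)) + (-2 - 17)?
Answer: -1442273/23 ≈ -62708.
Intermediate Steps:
W(g) = 4*g**2 (W(g) = (2*g)**2 = 4*g**2)
((30 + W(-3))*((21 + 29)/(-5 - 18) - 41))*(-38 - 1*(-60)) + (-2 - 17) = ((30 + 4*(-3)**2)*((21 + 29)/(-5 - 18) - 41))*(-38 - 1*(-60)) + (-2 - 17) = ((30 + 4*9)*(50/(-23) - 41))*(-38 + 60) - 19 = ((30 + 36)*(50*(-1/23) - 41))*22 - 19 = (66*(-50/23 - 41))*22 - 19 = (66*(-993/23))*22 - 19 = -65538/23*22 - 19 = -1441836/23 - 19 = -1442273/23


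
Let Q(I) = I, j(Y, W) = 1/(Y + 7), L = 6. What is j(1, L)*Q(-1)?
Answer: -⅛ ≈ -0.12500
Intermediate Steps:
j(Y, W) = 1/(7 + Y)
j(1, L)*Q(-1) = -1/(7 + 1) = -1/8 = (⅛)*(-1) = -⅛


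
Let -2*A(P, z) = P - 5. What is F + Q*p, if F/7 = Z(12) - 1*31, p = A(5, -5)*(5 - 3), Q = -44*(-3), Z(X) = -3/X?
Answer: -875/4 ≈ -218.75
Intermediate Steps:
A(P, z) = 5/2 - P/2 (A(P, z) = -(P - 5)/2 = -(-5 + P)/2 = 5/2 - P/2)
Q = 132
p = 0 (p = (5/2 - ½*5)*(5 - 3) = (5/2 - 5/2)*2 = 0*2 = 0)
F = -875/4 (F = 7*(-3/12 - 1*31) = 7*(-3*1/12 - 31) = 7*(-¼ - 31) = 7*(-125/4) = -875/4 ≈ -218.75)
F + Q*p = -875/4 + 132*0 = -875/4 + 0 = -875/4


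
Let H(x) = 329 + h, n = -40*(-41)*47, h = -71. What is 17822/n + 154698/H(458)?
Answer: 994059993/1657220 ≈ 599.84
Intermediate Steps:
n = 77080 (n = 1640*47 = 77080)
H(x) = 258 (H(x) = 329 - 71 = 258)
17822/n + 154698/H(458) = 17822/77080 + 154698/258 = 17822*(1/77080) + 154698*(1/258) = 8911/38540 + 25783/43 = 994059993/1657220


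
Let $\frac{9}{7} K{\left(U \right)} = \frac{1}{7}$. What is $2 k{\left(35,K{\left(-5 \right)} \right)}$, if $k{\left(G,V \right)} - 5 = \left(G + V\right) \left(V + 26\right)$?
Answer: $\frac{149330}{81} \approx 1843.6$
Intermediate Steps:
$K{\left(U \right)} = \frac{1}{9}$ ($K{\left(U \right)} = \frac{7}{9 \cdot 7} = \frac{7}{9} \cdot \frac{1}{7} = \frac{1}{9}$)
$k{\left(G,V \right)} = 5 + \left(26 + V\right) \left(G + V\right)$ ($k{\left(G,V \right)} = 5 + \left(G + V\right) \left(V + 26\right) = 5 + \left(G + V\right) \left(26 + V\right) = 5 + \left(26 + V\right) \left(G + V\right)$)
$2 k{\left(35,K{\left(-5 \right)} \right)} = 2 \left(5 + \left(\frac{1}{9}\right)^{2} + 26 \cdot 35 + 26 \cdot \frac{1}{9} + 35 \cdot \frac{1}{9}\right) = 2 \left(5 + \frac{1}{81} + 910 + \frac{26}{9} + \frac{35}{9}\right) = 2 \cdot \frac{74665}{81} = \frac{149330}{81}$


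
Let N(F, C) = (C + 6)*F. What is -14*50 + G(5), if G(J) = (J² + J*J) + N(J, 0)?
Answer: -620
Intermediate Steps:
N(F, C) = F*(6 + C) (N(F, C) = (6 + C)*F = F*(6 + C))
G(J) = 2*J² + 6*J (G(J) = (J² + J*J) + J*(6 + 0) = (J² + J²) + J*6 = 2*J² + 6*J)
-14*50 + G(5) = -14*50 + 2*5*(3 + 5) = -700 + 2*5*8 = -700 + 80 = -620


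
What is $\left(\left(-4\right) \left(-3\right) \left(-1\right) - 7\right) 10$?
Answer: $-190$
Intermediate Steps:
$\left(\left(-4\right) \left(-3\right) \left(-1\right) - 7\right) 10 = \left(12 \left(-1\right) - 7\right) 10 = \left(-12 - 7\right) 10 = \left(-19\right) 10 = -190$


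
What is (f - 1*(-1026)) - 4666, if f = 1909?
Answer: -1731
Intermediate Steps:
(f - 1*(-1026)) - 4666 = (1909 - 1*(-1026)) - 4666 = (1909 + 1026) - 4666 = 2935 - 4666 = -1731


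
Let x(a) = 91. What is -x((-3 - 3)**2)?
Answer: -91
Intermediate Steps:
-x((-3 - 3)**2) = -1*91 = -91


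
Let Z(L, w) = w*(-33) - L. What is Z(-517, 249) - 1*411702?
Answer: -419402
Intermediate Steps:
Z(L, w) = -L - 33*w (Z(L, w) = -33*w - L = -L - 33*w)
Z(-517, 249) - 1*411702 = (-1*(-517) - 33*249) - 1*411702 = (517 - 8217) - 411702 = -7700 - 411702 = -419402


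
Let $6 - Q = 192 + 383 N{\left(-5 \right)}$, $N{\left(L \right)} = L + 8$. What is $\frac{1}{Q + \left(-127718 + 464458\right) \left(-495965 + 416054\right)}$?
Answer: $- \frac{1}{26909231475} \approx -3.7162 \cdot 10^{-11}$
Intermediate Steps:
$N{\left(L \right)} = 8 + L$
$Q = -1335$ ($Q = 6 - \left(192 + 383 \left(8 - 5\right)\right) = 6 - \left(192 + 383 \cdot 3\right) = 6 - \left(192 + 1149\right) = 6 - 1341 = -1335$)
$\frac{1}{Q + \left(-127718 + 464458\right) \left(-495965 + 416054\right)} = \frac{1}{-1335 + \left(-127718 + 464458\right) \left(-495965 + 416054\right)} = \frac{1}{-1335 + 336740 \left(-79911\right)} = \frac{1}{-1335 - 26909230140} = \frac{1}{-26909231475} = - \frac{1}{26909231475}$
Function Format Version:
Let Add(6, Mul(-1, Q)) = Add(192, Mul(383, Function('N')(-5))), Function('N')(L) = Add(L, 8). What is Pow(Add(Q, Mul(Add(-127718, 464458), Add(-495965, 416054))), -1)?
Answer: Rational(-1, 26909231475) ≈ -3.7162e-11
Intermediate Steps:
Function('N')(L) = Add(8, L)
Q = -1335 (Q = Add(6, Mul(-1, Add(192, Mul(383, Add(8, -5))))) = Add(6, Mul(-1, Add(192, Mul(383, 3)))) = Add(6, Mul(-1, Add(192, 1149))) = Add(6, Mul(-1, 1341)) = Add(6, -1341) = -1335)
Pow(Add(Q, Mul(Add(-127718, 464458), Add(-495965, 416054))), -1) = Pow(Add(-1335, Mul(Add(-127718, 464458), Add(-495965, 416054))), -1) = Pow(Add(-1335, Mul(336740, -79911)), -1) = Pow(Add(-1335, -26909230140), -1) = Pow(-26909231475, -1) = Rational(-1, 26909231475)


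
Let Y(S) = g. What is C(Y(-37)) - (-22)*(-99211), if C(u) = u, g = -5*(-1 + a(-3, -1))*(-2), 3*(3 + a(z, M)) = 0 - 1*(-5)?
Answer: -6547996/3 ≈ -2.1827e+6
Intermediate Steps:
a(z, M) = -4/3 (a(z, M) = -3 + (0 - 1*(-5))/3 = -3 + (0 + 5)/3 = -3 + (⅓)*5 = -3 + 5/3 = -4/3)
g = -70/3 (g = -5*(-1 - 4/3)*(-2) = -5*(-7/3)*(-2) = (35/3)*(-2) = -70/3 ≈ -23.333)
Y(S) = -70/3
C(Y(-37)) - (-22)*(-99211) = -70/3 - (-22)*(-99211) = -70/3 - 1*2182642 = -70/3 - 2182642 = -6547996/3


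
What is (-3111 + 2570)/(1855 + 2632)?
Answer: -541/4487 ≈ -0.12057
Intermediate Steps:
(-3111 + 2570)/(1855 + 2632) = -541/4487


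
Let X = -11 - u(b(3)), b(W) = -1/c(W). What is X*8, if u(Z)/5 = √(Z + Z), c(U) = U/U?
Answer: -88 - 40*I*√2 ≈ -88.0 - 56.569*I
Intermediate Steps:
c(U) = 1
b(W) = -1 (b(W) = -1/1 = -1*1 = -1)
u(Z) = 5*√2*√Z (u(Z) = 5*√(Z + Z) = 5*√(2*Z) = 5*(√2*√Z) = 5*√2*√Z)
X = -11 - 5*I*√2 (X = -11 - 5*√2*√(-1) = -11 - 5*√2*I = -11 - 5*I*√2 ≈ -11.0 - 7.0711*I)
X*8 = (-11 - 5*I*√2)*8 = -88 - 40*I*√2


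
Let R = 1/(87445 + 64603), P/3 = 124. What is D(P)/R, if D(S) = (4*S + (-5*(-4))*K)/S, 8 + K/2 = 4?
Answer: 50479936/93 ≈ 5.4280e+5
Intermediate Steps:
K = -8 (K = -16 + 2*4 = -16 + 8 = -8)
P = 372 (P = 3*124 = 372)
D(S) = (-160 + 4*S)/S (D(S) = (4*S - 5*(-4)*(-8))/S = (4*S + 20*(-8))/S = (4*S - 160)/S = (-160 + 4*S)/S)
R = 1/152048 ≈ 6.5769e-6
D(P)/R = (4 - 160/372)/(1/152048) = (4 - 160*1/372)*152048 = (4 - 40/93)*152048 = (332/93)*152048 = 50479936/93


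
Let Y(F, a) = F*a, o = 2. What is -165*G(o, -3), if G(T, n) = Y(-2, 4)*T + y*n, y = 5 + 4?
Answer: 7095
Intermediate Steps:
y = 9
G(T, n) = -8*T + 9*n (G(T, n) = (-2*4)*T + 9*n = -8*T + 9*n)
-165*G(o, -3) = -165*(-8*2 + 9*(-3)) = -165*(-16 - 27) = -165*(-43) = 7095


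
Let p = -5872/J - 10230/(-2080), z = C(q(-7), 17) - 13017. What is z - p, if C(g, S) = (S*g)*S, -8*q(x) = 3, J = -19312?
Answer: -3296515243/251056 ≈ -13131.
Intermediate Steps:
q(x) = -3/8 (q(x) = -⅛*3 = -3/8)
C(g, S) = g*S²
z = -105003/8 (z = -3/8*17² - 13017 = -3/8*289 - 13017 = -867/8 - 13017 = -105003/8 ≈ -13125.)
p = 1311097/251056 (p = -5872/(-19312) - 10230/(-2080) = -5872*(-1/19312) - 10230*(-1/2080) = 367/1207 + 1023/208 = 1311097/251056 ≈ 5.2223)
z - p = -105003/8 - 1*1311097/251056 = -105003/8 - 1311097/251056 = -3296515243/251056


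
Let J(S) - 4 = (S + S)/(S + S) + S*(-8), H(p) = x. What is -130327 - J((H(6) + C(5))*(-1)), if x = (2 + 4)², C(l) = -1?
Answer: -130612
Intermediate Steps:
x = 36 (x = 6² = 36)
H(p) = 36
J(S) = 5 - 8*S (J(S) = 4 + ((S + S)/(S + S) + S*(-8)) = 4 + ((2*S)/((2*S)) - 8*S) = 4 + ((2*S)*(1/(2*S)) - 8*S) = 4 + (1 - 8*S) = 5 - 8*S)
-130327 - J((H(6) + C(5))*(-1)) = -130327 - (5 - 8*(36 - 1)*(-1)) = -130327 - (5 - 280*(-1)) = -130327 - (5 - 8*(-35)) = -130327 - (5 + 280) = -130327 - 1*285 = -130327 - 285 = -130612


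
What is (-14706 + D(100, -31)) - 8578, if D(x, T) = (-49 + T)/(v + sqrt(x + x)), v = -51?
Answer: -55900804/2401 + 800*sqrt(2)/2401 ≈ -23282.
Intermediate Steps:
D(x, T) = (-49 + T)/(-51 + sqrt(2)*sqrt(x)) (D(x, T) = (-49 + T)/(-51 + sqrt(x + x)) = (-49 + T)/(-51 + sqrt(2*x)) = (-49 + T)/(-51 + sqrt(2)*sqrt(x)))
(-14706 + D(100, -31)) - 8578 = (-14706 + (-49 - 31)/(-51 + sqrt(2)*sqrt(100))) - 8578 = (-14706 - 80/(-51 + sqrt(2)*10)) - 8578 = (-14706 - 80/(-51 + 10*sqrt(2))) - 8578 = -23284 - 80/(-51 + 10*sqrt(2))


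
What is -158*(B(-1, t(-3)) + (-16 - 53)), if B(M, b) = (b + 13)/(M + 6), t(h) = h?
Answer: 10586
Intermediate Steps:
B(M, b) = (13 + b)/(6 + M)
-158*(B(-1, t(-3)) + (-16 - 53)) = -158*((13 - 3)/(6 - 1) + (-16 - 53)) = -158*(10/5 - 69) = -158*((⅕)*10 - 69) = -158*(2 - 69) = -158*(-67) = 10586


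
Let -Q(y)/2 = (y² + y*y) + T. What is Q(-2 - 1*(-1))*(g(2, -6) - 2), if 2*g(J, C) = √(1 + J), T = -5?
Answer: -12 + 3*√3 ≈ -6.8038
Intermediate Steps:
g(J, C) = √(1 + J)/2
Q(y) = 10 - 4*y² (Q(y) = -2*((y² + y*y) - 5) = -2*((y² + y²) - 5) = -2*(2*y² - 5) = -2*(-5 + 2*y²) = 10 - 4*y²)
Q(-2 - 1*(-1))*(g(2, -6) - 2) = (10 - 4*(-2 - 1*(-1))²)*(√(1 + 2)/2 - 2) = (10 - 4*(-2 + 1)²)*(√3/2 - 2) = (10 - 4*(-1)²)*(-2 + √3/2) = (10 - 4*1)*(-2 + √3/2) = (10 - 4)*(-2 + √3/2) = 6*(-2 + √3/2) = -12 + 3*√3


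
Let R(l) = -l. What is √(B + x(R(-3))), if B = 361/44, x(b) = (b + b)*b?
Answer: √12683/22 ≈ 5.1190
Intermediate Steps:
x(b) = 2*b² (x(b) = (2*b)*b = 2*b²)
B = 361/44 (B = 361*(1/44) = 361/44 ≈ 8.2045)
√(B + x(R(-3))) = √(361/44 + 2*(-1*(-3))²) = √(361/44 + 2*3²) = √(361/44 + 2*9) = √(361/44 + 18) = √(1153/44) = √12683/22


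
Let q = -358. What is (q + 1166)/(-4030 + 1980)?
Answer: -404/1025 ≈ -0.39415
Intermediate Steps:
(q + 1166)/(-4030 + 1980) = (-358 + 1166)/(-4030 + 1980) = 808/(-2050) = 808*(-1/2050) = -404/1025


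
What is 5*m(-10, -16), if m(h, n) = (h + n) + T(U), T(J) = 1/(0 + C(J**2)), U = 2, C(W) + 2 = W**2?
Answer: -1815/14 ≈ -129.64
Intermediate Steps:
C(W) = -2 + W**2
T(J) = 1/(-2 + J**4) (T(J) = 1/(0 + (-2 + (J**2)**2)) = 1/(0 + (-2 + J**4)) = 1/(-2 + J**4))
m(h, n) = 1/14 + h + n (m(h, n) = (h + n) + 1/(-2 + 2**4) = (h + n) + 1/(-2 + 16) = (h + n) + 1/14 = 1/14 + h + n)
5*m(-10, -16) = 5*(1/14 - 10 - 16) = 5*(-363/14) = -1815/14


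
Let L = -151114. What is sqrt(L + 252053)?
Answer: sqrt(100939) ≈ 317.71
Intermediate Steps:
sqrt(L + 252053) = sqrt(-151114 + 252053) = sqrt(100939)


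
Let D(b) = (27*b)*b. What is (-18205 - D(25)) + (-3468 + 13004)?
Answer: -25544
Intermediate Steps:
D(b) = 27*b²
(-18205 - D(25)) + (-3468 + 13004) = (-18205 - 27*25²) + (-3468 + 13004) = (-18205 - 27*625) + 9536 = (-18205 - 1*16875) + 9536 = (-18205 - 16875) + 9536 = -35080 + 9536 = -25544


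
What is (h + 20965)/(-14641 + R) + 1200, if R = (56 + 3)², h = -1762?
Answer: 4457599/3720 ≈ 1198.3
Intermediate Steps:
R = 3481 (R = 59² = 3481)
(h + 20965)/(-14641 + R) + 1200 = (-1762 + 20965)/(-14641 + 3481) + 1200 = 19203/(-11160) + 1200 = 19203*(-1/11160) + 1200 = -6401/3720 + 1200 = 4457599/3720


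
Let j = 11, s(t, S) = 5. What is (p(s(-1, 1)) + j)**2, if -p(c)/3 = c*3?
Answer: 1156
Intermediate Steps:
p(c) = -9*c (p(c) = -3*c*3 = -9*c)
(p(s(-1, 1)) + j)**2 = (-9*5 + 11)**2 = (-45 + 11)**2 = (-34)**2 = 1156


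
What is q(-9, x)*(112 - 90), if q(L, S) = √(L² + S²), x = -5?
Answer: 22*√106 ≈ 226.50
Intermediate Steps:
q(-9, x)*(112 - 90) = √((-9)² + (-5)²)*(112 - 90) = √(81 + 25)*22 = √106*22 = 22*√106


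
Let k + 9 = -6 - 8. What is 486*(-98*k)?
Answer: 1095444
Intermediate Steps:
k = -23 (k = -9 + (-6 - 8) = -9 - 14 = -23)
486*(-98*k) = 486*(-98*(-23)) = 486*2254 = 1095444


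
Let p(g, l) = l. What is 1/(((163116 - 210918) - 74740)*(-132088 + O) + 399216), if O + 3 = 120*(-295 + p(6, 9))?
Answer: 1/20392735978 ≈ 4.9037e-11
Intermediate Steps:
O = -34323 (O = -3 + 120*(-295 + 9) = -3 + 120*(-286) = -3 - 34320 = -34323)
1/(((163116 - 210918) - 74740)*(-132088 + O) + 399216) = 1/(((163116 - 210918) - 74740)*(-132088 - 34323) + 399216) = 1/((-47802 - 74740)*(-166411) + 399216) = 1/(-122542*(-166411) + 399216) = 1/(20392336762 + 399216) = 1/20392735978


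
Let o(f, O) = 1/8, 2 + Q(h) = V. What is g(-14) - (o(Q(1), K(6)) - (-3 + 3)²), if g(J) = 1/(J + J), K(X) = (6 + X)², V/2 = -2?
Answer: -9/56 ≈ -0.16071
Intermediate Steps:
V = -4 (V = 2*(-2) = -4)
Q(h) = -6 (Q(h) = -2 - 4 = -6)
o(f, O) = ⅛
g(J) = 1/(2*J)
g(-14) - (o(Q(1), K(6)) - (-3 + 3)²) = (½)/(-14) - (⅛ - (-3 + 3)²) = (½)*(-1/14) - (⅛ - 1*0²) = -1/28 - (⅛ - 1*0) = -1/28 - (⅛ + 0) = -1/28 - 1*⅛ = -1/28 - ⅛ = -9/56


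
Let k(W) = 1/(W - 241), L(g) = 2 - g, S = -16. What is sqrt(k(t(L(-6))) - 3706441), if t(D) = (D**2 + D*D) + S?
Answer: I*sqrt(61678884810)/129 ≈ 1925.2*I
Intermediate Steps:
t(D) = -16 + 2*D**2 (t(D) = (D**2 + D*D) - 16 = (D**2 + D**2) - 16 = 2*D**2 - 16 = -16 + 2*D**2)
k(W) = 1/(-241 + W)
sqrt(k(t(L(-6))) - 3706441) = sqrt(1/(-241 + (-16 + 2*(2 - 1*(-6))**2)) - 3706441) = sqrt(1/(-241 + (-16 + 2*(2 + 6)**2)) - 3706441) = sqrt(1/(-241 + (-16 + 2*8**2)) - 3706441) = sqrt(1/(-241 + (-16 + 2*64)) - 3706441) = sqrt(1/(-241 + (-16 + 128)) - 3706441) = sqrt(1/(-241 + 112) - 3706441) = sqrt(1/(-129) - 3706441) = sqrt(-1/129 - 3706441) = sqrt(-478130890/129) = I*sqrt(61678884810)/129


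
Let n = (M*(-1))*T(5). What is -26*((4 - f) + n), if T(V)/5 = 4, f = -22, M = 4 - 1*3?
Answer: -156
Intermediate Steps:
M = 1 (M = 4 - 3 = 1)
T(V) = 20 (T(V) = 5*4 = 20)
n = -20 (n = (1*(-1))*20 = -1*20 = -20)
-26*((4 - f) + n) = -26*((4 - 1*(-22)) - 20) = -26*((4 + 22) - 20) = -26*(26 - 20) = -26*6 = -156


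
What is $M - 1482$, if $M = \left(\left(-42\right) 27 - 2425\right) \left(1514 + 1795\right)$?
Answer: $-11778213$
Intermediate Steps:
$M = -11776731$ ($M = \left(-1134 - 2425\right) 3309 = \left(-3559\right) 3309 = -11776731$)
$M - 1482 = -11776731 - 1482 = -11778213$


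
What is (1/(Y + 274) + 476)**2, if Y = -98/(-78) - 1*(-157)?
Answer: 64391749655809/284192164 ≈ 2.2658e+5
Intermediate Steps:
Y = 6172/39 (Y = -98*(-1/78) + 157 = 49/39 + 157 = 6172/39 ≈ 158.26)
(1/(Y + 274) + 476)**2 = (1/(6172/39 + 274) + 476)**2 = (1/(16858/39) + 476)**2 = (39/16858 + 476)**2 = (8024447/16858)**2 = 64391749655809/284192164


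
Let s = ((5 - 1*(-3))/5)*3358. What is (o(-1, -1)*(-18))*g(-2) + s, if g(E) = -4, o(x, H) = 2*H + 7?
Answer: 28664/5 ≈ 5732.8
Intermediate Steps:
o(x, H) = 7 + 2*H
s = 26864/5 (s = ((5 + 3)*(⅕))*3358 = (8*(⅕))*3358 = (8/5)*3358 = 26864/5 ≈ 5372.8)
(o(-1, -1)*(-18))*g(-2) + s = ((7 + 2*(-1))*(-18))*(-4) + 26864/5 = ((7 - 2)*(-18))*(-4) + 26864/5 = (5*(-18))*(-4) + 26864/5 = -90*(-4) + 26864/5 = 360 + 26864/5 = 28664/5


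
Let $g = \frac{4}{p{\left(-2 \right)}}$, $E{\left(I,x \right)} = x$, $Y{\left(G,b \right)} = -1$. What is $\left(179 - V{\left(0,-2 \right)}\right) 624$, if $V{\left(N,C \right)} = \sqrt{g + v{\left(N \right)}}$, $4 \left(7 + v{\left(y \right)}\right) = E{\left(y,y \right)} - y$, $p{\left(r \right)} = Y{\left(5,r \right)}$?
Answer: $111696 - 624 i \sqrt{11} \approx 1.117 \cdot 10^{5} - 2069.6 i$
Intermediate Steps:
$p{\left(r \right)} = -1$
$g = -4$ ($g = \frac{4}{-1} = 4 \left(-1\right) = -4$)
$v{\left(y \right)} = -7$ ($v{\left(y \right)} = -7 + \frac{y - y}{4} = -7 + \frac{1}{4} \cdot 0 = -7 + 0 = -7$)
$V{\left(N,C \right)} = i \sqrt{11}$ ($V{\left(N,C \right)} = \sqrt{-4 - 7} = \sqrt{-11} = i \sqrt{11}$)
$\left(179 - V{\left(0,-2 \right)}\right) 624 = \left(179 - i \sqrt{11}\right) 624 = 111696 - 624 i \sqrt{11}$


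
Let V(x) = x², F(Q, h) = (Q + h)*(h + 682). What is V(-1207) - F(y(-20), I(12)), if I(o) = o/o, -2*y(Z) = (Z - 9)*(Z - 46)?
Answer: 2109797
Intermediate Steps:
y(Z) = -(-46 + Z)*(-9 + Z)/2 (y(Z) = -(Z - 9)*(Z - 46)/2 = -(-9 + Z)*(-46 + Z)/2 = -(-46 + Z)*(-9 + Z)/2)
I(o) = 1
F(Q, h) = (682 + h)*(Q + h) (F(Q, h) = (Q + h)*(682 + h) = (682 + h)*(Q + h))
V(-1207) - F(y(-20), I(12)) = (-1207)² - (1² + 682*(-207 - ½*(-20)² + (55/2)*(-20)) + 682*1 + (-207 - ½*(-20)² + (55/2)*(-20))*1) = 1456849 - (1 + 682*(-207 - ½*400 - 550) + 682 + (-207 - ½*400 - 550)*1) = 1456849 - (1 + 682*(-207 - 200 - 550) + 682 + (-207 - 200 - 550)*1) = 1456849 - (1 + 682*(-957) + 682 - 957*1) = 1456849 - (1 - 652674 + 682 - 957) = 1456849 - 1*(-652948) = 1456849 + 652948 = 2109797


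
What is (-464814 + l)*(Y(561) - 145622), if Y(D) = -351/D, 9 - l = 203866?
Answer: 18208868198201/187 ≈ 9.7374e+10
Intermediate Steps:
l = -203857 (l = 9 - 1*203866 = 9 - 203866 = -203857)
(-464814 + l)*(Y(561) - 145622) = (-464814 - 203857)*(-351/561 - 145622) = -668671*(-351*1/561 - 145622) = -668671*(-117/187 - 145622) = -668671*(-27231431/187) = 18208868198201/187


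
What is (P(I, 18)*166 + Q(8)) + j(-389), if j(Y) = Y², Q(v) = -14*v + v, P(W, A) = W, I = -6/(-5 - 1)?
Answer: 151383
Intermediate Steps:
I = 1 (I = -6/(-6) = -6*(-⅙) = 1)
Q(v) = -13*v
(P(I, 18)*166 + Q(8)) + j(-389) = (1*166 - 13*8) + (-389)² = (166 - 104) + 151321 = 62 + 151321 = 151383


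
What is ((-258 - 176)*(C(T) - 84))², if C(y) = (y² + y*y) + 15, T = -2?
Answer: 700872676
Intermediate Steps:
C(y) = 15 + 2*y² (C(y) = (y² + y²) + 15 = 2*y² + 15 = 15 + 2*y²)
((-258 - 176)*(C(T) - 84))² = ((-258 - 176)*((15 + 2*(-2)²) - 84))² = (-434*((15 + 2*4) - 84))² = (-434*((15 + 8) - 84))² = (-434*(23 - 84))² = (-434*(-61))² = 26474² = 700872676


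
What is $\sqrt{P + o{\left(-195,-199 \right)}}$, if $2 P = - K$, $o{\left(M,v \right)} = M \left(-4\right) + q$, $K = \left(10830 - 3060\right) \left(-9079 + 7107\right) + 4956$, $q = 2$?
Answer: $2 \sqrt{1914881} \approx 2767.6$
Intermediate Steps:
$K = -15317484$ ($K = 7770 \left(-1972\right) + 4956 = -15322440 + 4956 = -15317484$)
$o{\left(M,v \right)} = 2 - 4 M$ ($o{\left(M,v \right)} = M \left(-4\right) + 2 = - 4 M + 2 = 2 - 4 M$)
$P = 7658742$ ($P = \frac{\left(-1\right) \left(-15317484\right)}{2} = \frac{1}{2} \cdot 15317484 = 7658742$)
$\sqrt{P + o{\left(-195,-199 \right)}} = \sqrt{7658742 + \left(2 - -780\right)} = \sqrt{7658742 + \left(2 + 780\right)} = \sqrt{7658742 + 782} = \sqrt{7659524} = 2 \sqrt{1914881}$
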